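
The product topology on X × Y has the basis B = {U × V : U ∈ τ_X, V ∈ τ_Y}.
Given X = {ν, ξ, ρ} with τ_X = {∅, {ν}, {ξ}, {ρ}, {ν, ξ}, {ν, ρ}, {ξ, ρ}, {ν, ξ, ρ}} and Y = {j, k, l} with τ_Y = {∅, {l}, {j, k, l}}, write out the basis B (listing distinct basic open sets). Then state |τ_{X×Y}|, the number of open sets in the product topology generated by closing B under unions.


Basis B = {∅ × ∅, {ν} × {l}, {ξ} × {l}, {ρ} × {l}, {ν, ξ} × {l}, {ν, ρ} × {l}, {ξ, ρ} × {l}, {ν} × {j, k, l}, {ν, ξ, ρ} × {l}, {ξ} × {j, k, l}, {ρ} × {j, k, l}, {ν, ξ} × {j, k, l}, {ν, ρ} × {j, k, l}, {ξ, ρ} × {j, k, l}, {ν, ξ, ρ} × {j, k, l}}; |τ_{X×Y}| = 27.

Enumerate products U × V with U ∈ τ_X, V ∈ τ_Y (deduplicated):
  ∅ × ∅ = {} (∅)
  {ν} × {l} = {(ν,l)}
  {ξ} × {l} = {(ξ,l)}
  {ρ} × {l} = {(ρ,l)}
  {ν, ξ} × {l} = {(ν,l), (ξ,l)}
  {ν, ρ} × {l} = {(ν,l), (ρ,l)}
  {ξ, ρ} × {l} = {(ξ,l), (ρ,l)}
  {ν} × {j, k, l} = {(ν,j), (ν,k), (ν,l)}
  {ν, ξ, ρ} × {l} = {(ν,l), (ξ,l), (ρ,l)}
  {ξ} × {j, k, l} = {(ξ,j), (ξ,k), (ξ,l)}
  {ρ} × {j, k, l} = {(ρ,j), (ρ,k), (ρ,l)}
  {ν, ξ} × {j, k, l} = {(ν,j), (ν,k), (ν,l), (ξ,j), (ξ,k), (ξ,l)}
  {ν, ρ} × {j, k, l} = {(ν,j), (ν,k), (ν,l), (ρ,j), (ρ,k), (ρ,l)}
  {ξ, ρ} × {j, k, l} = {(ξ,j), (ξ,k), (ξ,l), (ρ,j), (ρ,k), (ρ,l)}
  {ν, ξ, ρ} × {j, k, l} = {(ν,j), (ν,k), (ν,l), (ξ,j), (ξ,k), (ξ,l), (ρ,j), (ρ,k), (ρ,l)}
These 15 distinct sets form the basis B.
Close under arbitrary unions to get τ_{X×Y}; counting gives |τ_{X×Y}| = 27.


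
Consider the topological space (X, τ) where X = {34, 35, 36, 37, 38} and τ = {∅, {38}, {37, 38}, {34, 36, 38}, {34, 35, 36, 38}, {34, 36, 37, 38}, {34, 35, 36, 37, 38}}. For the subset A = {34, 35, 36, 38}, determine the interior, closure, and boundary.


int(A) = {34, 35, 36, 38}, cl(A) = {34, 35, 36, 37, 38}, ∂A = {37}.

Closed sets in (X, τ) are complements of opens:
  closed(X, τ) = {∅, {35}, {37}, {35, 37}, {34, 35, 36}, {34, 35, 36, 37}, {34, 35, 36, 37, 38}}.
int(A) = ⋃ {U ∈ τ : U ⊆ A}. Opens contained in A: ∅, {38}, {34, 36, 38}, {34, 35, 36, 38}.
Taking the union of these: int(A) = {34, 35, 36, 38}.
cl(A) = ⋂ {C closed : A ⊆ C}. Closed sets containing A: {34, 35, 36, 37, 38}.
Intersecting these: cl(A) = {34, 35, 36, 37, 38}.
∂A = cl(A) ∖ int(A) = {34, 35, 36, 37, 38} ∖ {34, 35, 36, 38} = {37}.


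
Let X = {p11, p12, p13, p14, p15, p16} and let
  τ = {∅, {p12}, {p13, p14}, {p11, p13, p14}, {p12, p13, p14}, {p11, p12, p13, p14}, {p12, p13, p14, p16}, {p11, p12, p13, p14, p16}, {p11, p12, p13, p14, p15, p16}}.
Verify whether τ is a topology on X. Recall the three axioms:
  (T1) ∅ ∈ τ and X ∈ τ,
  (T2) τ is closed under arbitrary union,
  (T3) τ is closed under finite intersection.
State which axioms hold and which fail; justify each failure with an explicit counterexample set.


τ IS a topology on X.

Axiom (T1): ∅ ∈ τ? Yes; X ∈ τ? Yes.
Axiom (T2/T3): check pairwise unions and intersections of members of τ.
All pairwise intersections and unions checked — each lies in τ. Therefore τ satisfies (T1), (T2), (T3): it IS a topology on X.


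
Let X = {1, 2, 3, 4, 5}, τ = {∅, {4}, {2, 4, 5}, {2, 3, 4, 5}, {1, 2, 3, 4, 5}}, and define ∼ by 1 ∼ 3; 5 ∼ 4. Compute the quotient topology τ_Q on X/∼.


X/∼ = {[1=3], [2], [4=5]}; |τ_Q| = 3.

Equivalence classes: [1=3], [2], [4=5].
Quotient map π: X → X/∼ sends 1 ↦ [1=3], 2 ↦ [2], 3 ↦ [1=3], 4 ↦ [4=5], 5 ↦ [4=5].
For each subset V ⊆ X/∼, compute π^{-1}(V) ⊆ X and check whether π^{-1}(V) ∈ τ. V is open in τ_Q iff π^{-1}(V) ∈ τ.
  V = {}: π^{-1}(V) = ∅ ∈ τ ✓.
  V = {[1=3]}: π^{-1}(V) = {1, 3} ∉ τ ✗.
  V = {[2]}: π^{-1}(V) = {2} ∉ τ ✗.
  V = {[1=3], [2]}: π^{-1}(V) = {1, 2, 3} ∉ τ ✗.
  V = {[4=5]}: π^{-1}(V) = {4, 5} ∉ τ ✗.
  V = {[1=3], [4=5]}: π^{-1}(V) = {1, 3, 4, 5} ∉ τ ✗.
  V = {[2], [4=5]}: π^{-1}(V) = {2, 4, 5} ∈ τ ✓.
  V = {[1=3], [2], [4=5]}: π^{-1}(V) = {1, 2, 3, 4, 5} ∈ τ ✓.
Open sets in the quotient: τ_Q = {{}, {[2], [4=5]}, {[1=3], [2], [4=5]}} (3 elements).


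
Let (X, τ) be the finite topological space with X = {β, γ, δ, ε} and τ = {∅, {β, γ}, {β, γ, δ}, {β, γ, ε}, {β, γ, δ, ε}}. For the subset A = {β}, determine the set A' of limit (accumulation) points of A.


A' = {γ, δ, ε}

For each x ∈ X, list the open sets U ∈ τ with x ∈ U, then check whether U ∩ (A ∖ {x}) ≠ ∅ for every such U.
  x = β: open {β, γ} ∋ x has {β, γ} ∩ (A ∖ {β}) = ∅, so x is NOT a limit point.
  x = γ: opens ∋ x are {β, γ}, {β, γ, δ}, {β, γ, ε}, {β, γ, δ, ε}; each meets A ∖ {γ}, so x IS a limit point.
  x = δ: opens ∋ x are {β, γ, δ}, {β, γ, δ, ε}; each meets A ∖ {δ}, so x IS a limit point.
  x = ε: opens ∋ x are {β, γ, ε}, {β, γ, δ, ε}; each meets A ∖ {ε}, so x IS a limit point.
Collecting: A' = {γ, δ, ε}.


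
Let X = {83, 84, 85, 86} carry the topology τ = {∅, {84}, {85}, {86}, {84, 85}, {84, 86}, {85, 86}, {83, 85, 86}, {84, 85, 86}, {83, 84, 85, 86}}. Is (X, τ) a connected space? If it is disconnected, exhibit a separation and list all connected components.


(X, τ) is disconnected; components = [{84}, {83, 85, 86}].

Find clopen sets (U ∈ τ with X ∖ U ∈ τ):
  U = ∅, X ∖ U = {83, 84, 85, 86} — both open, so U is clopen.
  U = {84}, X ∖ U = {83, 85, 86} — both open, so U is clopen.
  U = {83, 85, 86}, X ∖ U = {84} — both open, so U is clopen.
  U = {83, 84, 85, 86}, X ∖ U = ∅ — both open, so U is clopen.
Nontrivial clopen(s) exist: e.g. {84}. So (X, τ) is disconnected.
Compute connected components by grouping points that agree on all clopens:
  component: {84}
  component: {83, 85, 86}


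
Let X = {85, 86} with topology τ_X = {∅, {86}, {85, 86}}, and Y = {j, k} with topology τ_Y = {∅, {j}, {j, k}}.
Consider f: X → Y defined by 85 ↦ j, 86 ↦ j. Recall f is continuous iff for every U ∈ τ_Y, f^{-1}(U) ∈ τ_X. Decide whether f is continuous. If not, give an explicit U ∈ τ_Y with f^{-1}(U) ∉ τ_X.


f IS continuous.

Compute f^{-1}(U) for each U ∈ τ_Y:
  U = ∅: f^{-1}(U) = ∅ ∈ τ_X ✓.
  U = {j}: f^{-1}(U) = {85, 86} ∈ τ_X ✓.
  U = {j, k}: f^{-1}(U) = {85, 86} ∈ τ_X ✓.
Every preimage lies in τ_X, so f IS continuous.


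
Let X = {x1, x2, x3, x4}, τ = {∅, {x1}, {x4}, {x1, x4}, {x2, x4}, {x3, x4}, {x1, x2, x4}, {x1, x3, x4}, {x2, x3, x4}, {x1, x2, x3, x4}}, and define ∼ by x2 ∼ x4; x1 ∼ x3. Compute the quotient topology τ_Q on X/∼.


X/∼ = {[x1=x3], [x2=x4]}; |τ_Q| = 3.

Equivalence classes: [x1=x3], [x2=x4].
Quotient map π: X → X/∼ sends x1 ↦ [x1=x3], x2 ↦ [x2=x4], x3 ↦ [x1=x3], x4 ↦ [x2=x4].
For each subset V ⊆ X/∼, compute π^{-1}(V) ⊆ X and check whether π^{-1}(V) ∈ τ. V is open in τ_Q iff π^{-1}(V) ∈ τ.
  V = {}: π^{-1}(V) = ∅ ∈ τ ✓.
  V = {[x1=x3]}: π^{-1}(V) = {x1, x3} ∉ τ ✗.
  V = {[x2=x4]}: π^{-1}(V) = {x2, x4} ∈ τ ✓.
  V = {[x1=x3], [x2=x4]}: π^{-1}(V) = {x1, x2, x3, x4} ∈ τ ✓.
Open sets in the quotient: τ_Q = {{}, {[x2=x4]}, {[x1=x3], [x2=x4]}} (3 elements).


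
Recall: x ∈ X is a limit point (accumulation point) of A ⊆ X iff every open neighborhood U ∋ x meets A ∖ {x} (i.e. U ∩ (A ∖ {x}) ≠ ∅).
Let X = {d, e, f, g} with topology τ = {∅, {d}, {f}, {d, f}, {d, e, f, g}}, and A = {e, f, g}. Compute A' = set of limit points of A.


A' = {e, g}

For each x ∈ X, list the open sets U ∈ τ with x ∈ U, then check whether U ∩ (A ∖ {x}) ≠ ∅ for every such U.
  x = d: open {d} ∋ x has {d} ∩ (A ∖ {d}) = ∅, so x is NOT a limit point.
  x = e: opens ∋ x are {d, e, f, g}; each meets A ∖ {e}, so x IS a limit point.
  x = f: open {f} ∋ x has {f} ∩ (A ∖ {f}) = ∅, so x is NOT a limit point.
  x = g: opens ∋ x are {d, e, f, g}; each meets A ∖ {g}, so x IS a limit point.
Collecting: A' = {e, g}.


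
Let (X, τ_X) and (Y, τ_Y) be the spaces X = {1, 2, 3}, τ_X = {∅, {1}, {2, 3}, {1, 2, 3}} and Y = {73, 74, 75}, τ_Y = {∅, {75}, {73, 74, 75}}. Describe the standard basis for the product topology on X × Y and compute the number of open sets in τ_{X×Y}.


Basis B = {∅ × ∅, {1} × {75}, {2, 3} × {75}, {1} × {73, 74, 75}, {1, 2, 3} × {75}, {2, 3} × {73, 74, 75}, {1, 2, 3} × {73, 74, 75}}; |τ_{X×Y}| = 9.

Enumerate products U × V with U ∈ τ_X, V ∈ τ_Y (deduplicated):
  ∅ × ∅ = {} (∅)
  {1} × {75} = {(1,75)}
  {2, 3} × {75} = {(2,75), (3,75)}
  {1} × {73, 74, 75} = {(1,73), (1,74), (1,75)}
  {1, 2, 3} × {75} = {(1,75), (2,75), (3,75)}
  {2, 3} × {73, 74, 75} = {(2,73), (2,74), (2,75), (3,73), (3,74), (3,75)}
  {1, 2, 3} × {73, 74, 75} = {(1,73), (1,74), (1,75), (2,73), (2,74), (2,75), (3,73), (3,74), (3,75)}
These 7 distinct sets form the basis B.
Close under arbitrary unions to get τ_{X×Y}; counting gives |τ_{X×Y}| = 9.


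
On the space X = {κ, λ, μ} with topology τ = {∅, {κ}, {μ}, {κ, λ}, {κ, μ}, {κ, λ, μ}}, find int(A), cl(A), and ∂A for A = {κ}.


int(A) = {κ}, cl(A) = {κ, λ}, ∂A = {λ}.

Closed sets in (X, τ) are complements of opens:
  closed(X, τ) = {∅, {λ}, {μ}, {κ, λ}, {λ, μ}, {κ, λ, μ}}.
int(A) = ⋃ {U ∈ τ : U ⊆ A}. Opens contained in A: ∅, {κ}.
Taking the union of these: int(A) = {κ}.
cl(A) = ⋂ {C closed : A ⊆ C}. Closed sets containing A: {κ, λ}, {κ, λ, μ}.
Intersecting these: cl(A) = {κ, λ}.
∂A = cl(A) ∖ int(A) = {κ, λ} ∖ {κ} = {λ}.


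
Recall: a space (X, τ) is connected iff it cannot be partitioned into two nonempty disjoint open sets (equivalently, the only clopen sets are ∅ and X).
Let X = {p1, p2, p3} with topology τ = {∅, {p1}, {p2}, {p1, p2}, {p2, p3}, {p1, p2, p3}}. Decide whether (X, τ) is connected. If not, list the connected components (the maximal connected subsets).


(X, τ) is disconnected; components = [{p1}, {p2, p3}].

Find clopen sets (U ∈ τ with X ∖ U ∈ τ):
  U = ∅, X ∖ U = {p1, p2, p3} — both open, so U is clopen.
  U = {p1}, X ∖ U = {p2, p3} — both open, so U is clopen.
  U = {p2, p3}, X ∖ U = {p1} — both open, so U is clopen.
  U = {p1, p2, p3}, X ∖ U = ∅ — both open, so U is clopen.
Nontrivial clopen(s) exist: e.g. {p2, p3}. So (X, τ) is disconnected.
Compute connected components by grouping points that agree on all clopens:
  component: {p1}
  component: {p2, p3}


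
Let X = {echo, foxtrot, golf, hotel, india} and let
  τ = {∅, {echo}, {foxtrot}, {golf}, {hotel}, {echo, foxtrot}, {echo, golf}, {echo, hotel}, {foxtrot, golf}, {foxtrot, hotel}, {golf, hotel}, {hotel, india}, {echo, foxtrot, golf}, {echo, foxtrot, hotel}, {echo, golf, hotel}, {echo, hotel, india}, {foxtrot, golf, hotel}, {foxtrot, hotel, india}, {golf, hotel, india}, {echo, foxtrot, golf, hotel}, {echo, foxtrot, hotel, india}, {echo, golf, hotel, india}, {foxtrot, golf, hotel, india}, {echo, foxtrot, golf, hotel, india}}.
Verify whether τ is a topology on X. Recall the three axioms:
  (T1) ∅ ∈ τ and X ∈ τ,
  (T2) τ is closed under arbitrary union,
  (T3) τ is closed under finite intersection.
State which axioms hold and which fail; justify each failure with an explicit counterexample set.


τ IS a topology on X.

Axiom (T1): ∅ ∈ τ? Yes; X ∈ τ? Yes.
Axiom (T2/T3): check pairwise unions and intersections of members of τ.
All pairwise intersections and unions checked — each lies in τ. Therefore τ satisfies (T1), (T2), (T3): it IS a topology on X.


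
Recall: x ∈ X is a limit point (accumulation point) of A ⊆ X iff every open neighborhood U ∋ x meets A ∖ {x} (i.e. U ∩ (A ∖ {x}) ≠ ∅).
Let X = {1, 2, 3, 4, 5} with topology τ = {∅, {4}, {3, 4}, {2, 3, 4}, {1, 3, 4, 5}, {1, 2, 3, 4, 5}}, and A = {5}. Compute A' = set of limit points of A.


A' = {1}

For each x ∈ X, list the open sets U ∈ τ with x ∈ U, then check whether U ∩ (A ∖ {x}) ≠ ∅ for every such U.
  x = 1: opens ∋ x are {1, 3, 4, 5}, {1, 2, 3, 4, 5}; each meets A ∖ {1}, so x IS a limit point.
  x = 2: open {2, 3, 4} ∋ x has {2, 3, 4} ∩ (A ∖ {2}) = ∅, so x is NOT a limit point.
  x = 3: open {3, 4} ∋ x has {3, 4} ∩ (A ∖ {3}) = ∅, so x is NOT a limit point.
  x = 4: open {4} ∋ x has {4} ∩ (A ∖ {4}) = ∅, so x is NOT a limit point.
  x = 5: open {1, 3, 4, 5} ∋ x has {1, 3, 4, 5} ∩ (A ∖ {5}) = ∅, so x is NOT a limit point.
Collecting: A' = {1}.


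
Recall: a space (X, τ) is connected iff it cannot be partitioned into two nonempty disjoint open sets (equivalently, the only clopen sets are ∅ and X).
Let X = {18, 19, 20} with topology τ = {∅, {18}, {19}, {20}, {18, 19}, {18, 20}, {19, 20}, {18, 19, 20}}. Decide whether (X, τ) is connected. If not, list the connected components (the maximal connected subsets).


(X, τ) is disconnected; components = [{18}, {19}, {20}].

Find clopen sets (U ∈ τ with X ∖ U ∈ τ):
  U = ∅, X ∖ U = {18, 19, 20} — both open, so U is clopen.
  U = {18}, X ∖ U = {19, 20} — both open, so U is clopen.
  U = {19}, X ∖ U = {18, 20} — both open, so U is clopen.
  U = {20}, X ∖ U = {18, 19} — both open, so U is clopen.
  U = {18, 19}, X ∖ U = {20} — both open, so U is clopen.
  U = {18, 20}, X ∖ U = {19} — both open, so U is clopen.
  U = {19, 20}, X ∖ U = {18} — both open, so U is clopen.
  U = {18, 19, 20}, X ∖ U = ∅ — both open, so U is clopen.
Nontrivial clopen(s) exist: e.g. {18, 20}. So (X, τ) is disconnected.
Compute connected components by grouping points that agree on all clopens:
  component: {18}
  component: {19}
  component: {20}


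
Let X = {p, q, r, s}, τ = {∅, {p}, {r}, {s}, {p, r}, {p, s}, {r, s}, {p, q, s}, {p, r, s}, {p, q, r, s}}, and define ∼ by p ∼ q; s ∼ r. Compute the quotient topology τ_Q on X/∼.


X/∼ = {[p=q], [r=s]}; |τ_Q| = 3.

Equivalence classes: [p=q], [r=s].
Quotient map π: X → X/∼ sends p ↦ [p=q], q ↦ [p=q], r ↦ [r=s], s ↦ [r=s].
For each subset V ⊆ X/∼, compute π^{-1}(V) ⊆ X and check whether π^{-1}(V) ∈ τ. V is open in τ_Q iff π^{-1}(V) ∈ τ.
  V = {}: π^{-1}(V) = ∅ ∈ τ ✓.
  V = {[p=q]}: π^{-1}(V) = {p, q} ∉ τ ✗.
  V = {[r=s]}: π^{-1}(V) = {r, s} ∈ τ ✓.
  V = {[p=q], [r=s]}: π^{-1}(V) = {p, q, r, s} ∈ τ ✓.
Open sets in the quotient: τ_Q = {{}, {[r=s]}, {[p=q], [r=s]}} (3 elements).


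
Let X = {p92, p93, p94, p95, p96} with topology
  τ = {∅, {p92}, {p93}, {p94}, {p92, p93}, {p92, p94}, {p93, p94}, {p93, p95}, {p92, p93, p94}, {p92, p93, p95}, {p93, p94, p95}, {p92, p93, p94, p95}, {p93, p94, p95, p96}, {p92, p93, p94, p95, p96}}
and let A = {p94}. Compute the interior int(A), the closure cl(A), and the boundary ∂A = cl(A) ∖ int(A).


int(A) = {p94}, cl(A) = {p94, p96}, ∂A = {p96}.

Closed sets in (X, τ) are complements of opens:
  closed(X, τ) = {∅, {p92}, {p96}, {p92, p96}, {p94, p96}, {p95, p96}, {p92, p94, p96}, {p92, p95, p96}, {p93, p95, p96}, {p94, p95, p96}, {p92, p93, p95, p96}, {p92, p94, p95, p96}, {p93, p94, p95, p96}, {p92, p93, p94, p95, p96}}.
int(A) = ⋃ {U ∈ τ : U ⊆ A}. Opens contained in A: ∅, {p94}.
Taking the union of these: int(A) = {p94}.
cl(A) = ⋂ {C closed : A ⊆ C}. Closed sets containing A: {p94, p96}, {p92, p94, p96}, {p94, p95, p96}, {p92, p94, p95, p96}, {p93, p94, p95, p96}, {p92, p93, p94, p95, p96}.
Intersecting these: cl(A) = {p94, p96}.
∂A = cl(A) ∖ int(A) = {p94, p96} ∖ {p94} = {p96}.


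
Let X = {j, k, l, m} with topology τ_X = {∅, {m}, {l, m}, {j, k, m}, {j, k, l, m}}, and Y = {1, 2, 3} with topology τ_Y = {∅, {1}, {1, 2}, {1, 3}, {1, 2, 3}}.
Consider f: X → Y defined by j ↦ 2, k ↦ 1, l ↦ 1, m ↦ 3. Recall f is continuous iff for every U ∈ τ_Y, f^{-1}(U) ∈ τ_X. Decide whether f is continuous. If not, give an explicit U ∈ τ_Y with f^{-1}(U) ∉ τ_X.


f is NOT continuous.

Compute f^{-1}(U) for each U ∈ τ_Y:
  U = ∅: f^{-1}(U) = ∅ ∈ τ_X ✓.
  U = {1}: f^{-1}(U) = {k, l} ∉ τ_X ✗.
  U = {1, 2}: f^{-1}(U) = {j, k, l} ∉ τ_X ✗.
  U = {1, 3}: f^{-1}(U) = {k, l, m} ∉ τ_X ✗.
  U = {1, 2, 3}: f^{-1}(U) = {j, k, l, m} ∈ τ_X ✓.
Found U = {1} with f^{-1}(U) = {k, l} not in τ_X. Therefore f is NOT continuous.


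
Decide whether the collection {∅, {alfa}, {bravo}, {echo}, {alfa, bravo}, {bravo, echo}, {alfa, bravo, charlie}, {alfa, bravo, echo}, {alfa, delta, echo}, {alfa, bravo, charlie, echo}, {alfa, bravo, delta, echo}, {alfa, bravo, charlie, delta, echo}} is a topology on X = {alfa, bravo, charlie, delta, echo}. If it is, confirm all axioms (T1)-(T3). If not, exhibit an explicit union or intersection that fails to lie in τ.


τ is NOT a topology on X.

Axiom (T1): ∅ ∈ τ? Yes; X ∈ τ? Yes.
Axiom (T2/T3): check pairwise unions and intersections of members of τ.
Counterexample for (T2): {alfa} ∪ {echo} = {alfa, echo} ∉ τ. Therefore τ is NOT a topology.


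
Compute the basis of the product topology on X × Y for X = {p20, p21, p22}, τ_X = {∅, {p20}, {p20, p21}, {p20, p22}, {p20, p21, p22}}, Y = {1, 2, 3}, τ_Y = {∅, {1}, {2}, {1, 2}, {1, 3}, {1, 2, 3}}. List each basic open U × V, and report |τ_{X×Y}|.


Basis B = {∅ × ∅, {p20} × {1}, {p20} × {2}, {p20} × {1, 2}, {p20} × {1, 3}, {p20, p21} × {1}, {p20, p22} × {1}, {p20, p21} × {2}, {p20, p22} × {2}, {p20} × {1, 2, 3}, {p20, p21, p22} × {1}, {p20, p21, p22} × {2}, {p20, p21} × {1, 2}, {p20, p22} × {1, 2}, {p20, p21} × {1, 3}, {p20, p22} × {1, 3}, {p20, p21} × {1, 2, 3}, {p20, p22} × {1, 2, 3}, {p20, p21, p22} × {1, 2}, {p20, p21, p22} × {1, 3}, {p20, p21, p22} × {1, 2, 3}}; |τ_{X×Y}| = 70.

Enumerate products U × V with U ∈ τ_X, V ∈ τ_Y (deduplicated):
  ∅ × ∅ = {} (∅)
  {p20} × {1} = {(p20,1)}
  {p20} × {2} = {(p20,2)}
  {p20} × {1, 2} = {(p20,1), (p20,2)}
  {p20} × {1, 3} = {(p20,1), (p20,3)}
  {p20, p21} × {1} = {(p20,1), (p21,1)}
  {p20, p22} × {1} = {(p20,1), (p22,1)}
  {p20, p21} × {2} = {(p20,2), (p21,2)}
  {p20, p22} × {2} = {(p20,2), (p22,2)}
  {p20} × {1, 2, 3} = {(p20,1), (p20,2), (p20,3)}
  {p20, p21, p22} × {1} = {(p20,1), (p21,1), (p22,1)}
  {p20, p21, p22} × {2} = {(p20,2), (p21,2), (p22,2)}
  {p20, p21} × {1, 2} = {(p20,1), (p20,2), (p21,1), (p21,2)}
  {p20, p22} × {1, 2} = {(p20,1), (p20,2), (p22,1), (p22,2)}
  {p20, p21} × {1, 3} = {(p20,1), (p20,3), (p21,1), (p21,3)}
  {p20, p22} × {1, 3} = {(p20,1), (p20,3), (p22,1), (p22,3)}
  {p20, p21} × {1, 2, 3} = {(p20,1), (p20,2), (p20,3), (p21,1), (p21,2), (p21,3)}
  {p20, p22} × {1, 2, 3} = {(p20,1), (p20,2), (p20,3), (p22,1), (p22,2), (p22,3)}
  {p20, p21, p22} × {1, 2} = {(p20,1), (p20,2), (p21,1), (p21,2), (p22,1), (p22,2)}
  {p20, p21, p22} × {1, 3} = {(p20,1), (p20,3), (p21,1), (p21,3), (p22,1), (p22,3)}
  {p20, p21, p22} × {1, 2, 3} = {(p20,1), (p20,2), (p20,3), (p21,1), (p21,2), (p21,3), (p22,1), (p22,2), (p22,3)}
These 21 distinct sets form the basis B.
Close under arbitrary unions to get τ_{X×Y}; counting gives |τ_{X×Y}| = 70.


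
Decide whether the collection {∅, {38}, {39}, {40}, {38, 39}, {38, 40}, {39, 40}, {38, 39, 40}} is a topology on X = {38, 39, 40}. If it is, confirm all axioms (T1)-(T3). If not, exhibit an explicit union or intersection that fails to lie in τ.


τ IS a topology on X.

Axiom (T1): ∅ ∈ τ? Yes; X ∈ τ? Yes.
Axiom (T2/T3): check pairwise unions and intersections of members of τ.
All pairwise intersections and unions checked — each lies in τ. Therefore τ satisfies (T1), (T2), (T3): it IS a topology on X.


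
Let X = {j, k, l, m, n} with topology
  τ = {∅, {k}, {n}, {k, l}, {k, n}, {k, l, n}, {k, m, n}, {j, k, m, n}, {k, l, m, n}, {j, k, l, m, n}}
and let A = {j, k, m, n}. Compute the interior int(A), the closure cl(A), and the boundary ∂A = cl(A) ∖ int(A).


int(A) = {j, k, m, n}, cl(A) = {j, k, l, m, n}, ∂A = {l}.

Closed sets in (X, τ) are complements of opens:
  closed(X, τ) = {∅, {j}, {l}, {j, l}, {j, m}, {j, l, m}, {j, m, n}, {j, k, l, m}, {j, l, m, n}, {j, k, l, m, n}}.
int(A) = ⋃ {U ∈ τ : U ⊆ A}. Opens contained in A: ∅, {k}, {n}, {k, n}, {k, m, n}, {j, k, m, n}.
Taking the union of these: int(A) = {j, k, m, n}.
cl(A) = ⋂ {C closed : A ⊆ C}. Closed sets containing A: {j, k, l, m, n}.
Intersecting these: cl(A) = {j, k, l, m, n}.
∂A = cl(A) ∖ int(A) = {j, k, l, m, n} ∖ {j, k, m, n} = {l}.


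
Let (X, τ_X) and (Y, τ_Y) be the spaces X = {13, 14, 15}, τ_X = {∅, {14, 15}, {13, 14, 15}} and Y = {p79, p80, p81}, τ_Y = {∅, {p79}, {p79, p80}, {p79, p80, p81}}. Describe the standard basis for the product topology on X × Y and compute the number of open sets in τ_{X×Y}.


Basis B = {∅ × ∅, {14, 15} × {p79}, {13, 14, 15} × {p79}, {14, 15} × {p79, p80}, {13, 14, 15} × {p79, p80}, {14, 15} × {p79, p80, p81}, {13, 14, 15} × {p79, p80, p81}}; |τ_{X×Y}| = 10.

Enumerate products U × V with U ∈ τ_X, V ∈ τ_Y (deduplicated):
  ∅ × ∅ = {} (∅)
  {14, 15} × {p79} = {(14,p79), (15,p79)}
  {13, 14, 15} × {p79} = {(13,p79), (14,p79), (15,p79)}
  {14, 15} × {p79, p80} = {(14,p79), (14,p80), (15,p79), (15,p80)}
  {13, 14, 15} × {p79, p80} = {(13,p79), (13,p80), (14,p79), (14,p80), (15,p79), (15,p80)}
  {14, 15} × {p79, p80, p81} = {(14,p79), (14,p80), (14,p81), (15,p79), (15,p80), (15,p81)}
  {13, 14, 15} × {p79, p80, p81} = {(13,p79), (13,p80), (13,p81), (14,p79), (14,p80), (14,p81), (15,p79), (15,p80), (15,p81)}
These 7 distinct sets form the basis B.
Close under arbitrary unions to get τ_{X×Y}; counting gives |τ_{X×Y}| = 10.


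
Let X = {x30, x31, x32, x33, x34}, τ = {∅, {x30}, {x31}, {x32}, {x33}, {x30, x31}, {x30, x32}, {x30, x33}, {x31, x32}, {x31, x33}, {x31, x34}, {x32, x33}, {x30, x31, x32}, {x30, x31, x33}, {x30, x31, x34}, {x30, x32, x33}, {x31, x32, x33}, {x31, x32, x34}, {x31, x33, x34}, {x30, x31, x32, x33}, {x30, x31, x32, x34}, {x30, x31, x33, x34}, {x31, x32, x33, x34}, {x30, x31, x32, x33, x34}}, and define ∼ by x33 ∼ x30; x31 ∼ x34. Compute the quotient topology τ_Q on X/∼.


X/∼ = {[x30=x33], [x31=x34], [x32]}; |τ_Q| = 8.

Equivalence classes: [x30=x33], [x31=x34], [x32].
Quotient map π: X → X/∼ sends x30 ↦ [x30=x33], x31 ↦ [x31=x34], x32 ↦ [x32], x33 ↦ [x30=x33], x34 ↦ [x31=x34].
For each subset V ⊆ X/∼, compute π^{-1}(V) ⊆ X and check whether π^{-1}(V) ∈ τ. V is open in τ_Q iff π^{-1}(V) ∈ τ.
  V = {}: π^{-1}(V) = ∅ ∈ τ ✓.
  V = {[x30=x33]}: π^{-1}(V) = {x30, x33} ∈ τ ✓.
  V = {[x31=x34]}: π^{-1}(V) = {x31, x34} ∈ τ ✓.
  V = {[x30=x33], [x31=x34]}: π^{-1}(V) = {x30, x31, x33, x34} ∈ τ ✓.
  V = {[x32]}: π^{-1}(V) = {x32} ∈ τ ✓.
  V = {[x30=x33], [x32]}: π^{-1}(V) = {x30, x32, x33} ∈ τ ✓.
  V = {[x31=x34], [x32]}: π^{-1}(V) = {x31, x32, x34} ∈ τ ✓.
  V = {[x30=x33], [x31=x34], [x32]}: π^{-1}(V) = {x30, x31, x32, x33, x34} ∈ τ ✓.
Open sets in the quotient: τ_Q = {{}, {[x30=x33]}, {[x31=x34]}, {[x30=x33], [x31=x34]}, {[x32]}, {[x30=x33], [x32]}, {[x31=x34], [x32]}, {[x30=x33], [x31=x34], [x32]}} (8 elements).


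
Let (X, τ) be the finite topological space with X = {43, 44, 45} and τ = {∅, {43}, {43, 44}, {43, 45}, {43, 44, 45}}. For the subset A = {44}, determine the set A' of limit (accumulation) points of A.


A' = ∅

For each x ∈ X, list the open sets U ∈ τ with x ∈ U, then check whether U ∩ (A ∖ {x}) ≠ ∅ for every such U.
  x = 43: open {43} ∋ x has {43} ∩ (A ∖ {43}) = ∅, so x is NOT a limit point.
  x = 44: open {43, 44} ∋ x has {43, 44} ∩ (A ∖ {44}) = ∅, so x is NOT a limit point.
  x = 45: open {43, 45} ∋ x has {43, 45} ∩ (A ∖ {45}) = ∅, so x is NOT a limit point.
Collecting: A' = ∅.


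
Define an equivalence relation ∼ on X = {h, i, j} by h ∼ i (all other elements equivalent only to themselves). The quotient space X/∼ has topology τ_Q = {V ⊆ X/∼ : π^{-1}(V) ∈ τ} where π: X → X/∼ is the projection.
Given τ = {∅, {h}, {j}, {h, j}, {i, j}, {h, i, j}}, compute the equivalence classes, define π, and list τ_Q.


X/∼ = {[h=i], [j]}; |τ_Q| = 3.

Equivalence classes: [h=i], [j].
Quotient map π: X → X/∼ sends h ↦ [h=i], i ↦ [h=i], j ↦ [j].
For each subset V ⊆ X/∼, compute π^{-1}(V) ⊆ X and check whether π^{-1}(V) ∈ τ. V is open in τ_Q iff π^{-1}(V) ∈ τ.
  V = {}: π^{-1}(V) = ∅ ∈ τ ✓.
  V = {[h=i]}: π^{-1}(V) = {h, i} ∉ τ ✗.
  V = {[j]}: π^{-1}(V) = {j} ∈ τ ✓.
  V = {[h=i], [j]}: π^{-1}(V) = {h, i, j} ∈ τ ✓.
Open sets in the quotient: τ_Q = {{}, {[j]}, {[h=i], [j]}} (3 elements).


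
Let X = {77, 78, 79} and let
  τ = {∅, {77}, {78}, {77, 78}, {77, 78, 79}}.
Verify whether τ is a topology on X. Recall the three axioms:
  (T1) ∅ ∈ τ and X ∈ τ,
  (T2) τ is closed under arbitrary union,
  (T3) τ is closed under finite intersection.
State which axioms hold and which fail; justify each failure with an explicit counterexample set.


τ IS a topology on X.

Axiom (T1): ∅ ∈ τ? Yes; X ∈ τ? Yes.
Axiom (T2/T3): check pairwise unions and intersections of members of τ.
All pairwise intersections and unions checked — each lies in τ. Therefore τ satisfies (T1), (T2), (T3): it IS a topology on X.


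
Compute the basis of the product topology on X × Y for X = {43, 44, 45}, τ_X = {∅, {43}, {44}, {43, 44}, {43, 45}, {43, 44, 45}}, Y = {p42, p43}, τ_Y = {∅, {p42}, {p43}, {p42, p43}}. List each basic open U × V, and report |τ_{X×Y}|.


Basis B = {∅ × ∅, {43} × {p42}, {43} × {p43}, {44} × {p42}, {44} × {p43}, {43} × {p42, p43}, {43, 44} × {p42}, {43, 45} × {p42}, {43, 44} × {p43}, {43, 45} × {p43}, {44} × {p42, p43}, {43, 44, 45} × {p42}, {43, 44, 45} × {p43}, {43, 44} × {p42, p43}, {43, 45} × {p42, p43}, {43, 44, 45} × {p42, p43}}; |τ_{X×Y}| = 36.

Enumerate products U × V with U ∈ τ_X, V ∈ τ_Y (deduplicated):
  ∅ × ∅ = {} (∅)
  {43} × {p42} = {(43,p42)}
  {43} × {p43} = {(43,p43)}
  {44} × {p42} = {(44,p42)}
  {44} × {p43} = {(44,p43)}
  {43} × {p42, p43} = {(43,p42), (43,p43)}
  {43, 44} × {p42} = {(43,p42), (44,p42)}
  {43, 45} × {p42} = {(43,p42), (45,p42)}
  {43, 44} × {p43} = {(43,p43), (44,p43)}
  {43, 45} × {p43} = {(43,p43), (45,p43)}
  {44} × {p42, p43} = {(44,p42), (44,p43)}
  {43, 44, 45} × {p42} = {(43,p42), (44,p42), (45,p42)}
  {43, 44, 45} × {p43} = {(43,p43), (44,p43), (45,p43)}
  {43, 44} × {p42, p43} = {(43,p42), (43,p43), (44,p42), (44,p43)}
  {43, 45} × {p42, p43} = {(43,p42), (43,p43), (45,p42), (45,p43)}
  {43, 44, 45} × {p42, p43} = {(43,p42), (43,p43), (44,p42), (44,p43), (45,p42), (45,p43)}
These 16 distinct sets form the basis B.
Close under arbitrary unions to get τ_{X×Y}; counting gives |τ_{X×Y}| = 36.


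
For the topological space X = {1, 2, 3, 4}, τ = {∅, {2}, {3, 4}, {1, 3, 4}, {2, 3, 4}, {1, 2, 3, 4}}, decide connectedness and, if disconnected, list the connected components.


(X, τ) is disconnected; components = [{2}, {1, 3, 4}].

Find clopen sets (U ∈ τ with X ∖ U ∈ τ):
  U = ∅, X ∖ U = {1, 2, 3, 4} — both open, so U is clopen.
  U = {2}, X ∖ U = {1, 3, 4} — both open, so U is clopen.
  U = {1, 3, 4}, X ∖ U = {2} — both open, so U is clopen.
  U = {1, 2, 3, 4}, X ∖ U = ∅ — both open, so U is clopen.
Nontrivial clopen(s) exist: e.g. {2}. So (X, τ) is disconnected.
Compute connected components by grouping points that agree on all clopens:
  component: {2}
  component: {1, 3, 4}


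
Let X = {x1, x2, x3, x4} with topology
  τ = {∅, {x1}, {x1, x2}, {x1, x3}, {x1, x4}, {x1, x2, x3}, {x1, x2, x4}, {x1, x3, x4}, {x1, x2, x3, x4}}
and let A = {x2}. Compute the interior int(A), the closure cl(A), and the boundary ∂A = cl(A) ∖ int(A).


int(A) = ∅, cl(A) = {x2}, ∂A = {x2}.

Closed sets in (X, τ) are complements of opens:
  closed(X, τ) = {∅, {x2}, {x3}, {x4}, {x2, x3}, {x2, x4}, {x3, x4}, {x2, x3, x4}, {x1, x2, x3, x4}}.
int(A) = ⋃ {U ∈ τ : U ⊆ A}. Opens contained in A: ∅.
Taking the union of these: int(A) = ∅.
cl(A) = ⋂ {C closed : A ⊆ C}. Closed sets containing A: {x2}, {x2, x3}, {x2, x4}, {x2, x3, x4}, {x1, x2, x3, x4}.
Intersecting these: cl(A) = {x2}.
∂A = cl(A) ∖ int(A) = {x2} ∖ ∅ = {x2}.


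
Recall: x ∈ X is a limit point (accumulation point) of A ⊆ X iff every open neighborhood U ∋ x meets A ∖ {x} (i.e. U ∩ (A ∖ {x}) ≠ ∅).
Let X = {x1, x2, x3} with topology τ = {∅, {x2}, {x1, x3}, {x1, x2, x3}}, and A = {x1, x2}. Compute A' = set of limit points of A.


A' = {x3}

For each x ∈ X, list the open sets U ∈ τ with x ∈ U, then check whether U ∩ (A ∖ {x}) ≠ ∅ for every such U.
  x = x1: open {x1, x3} ∋ x has {x1, x3} ∩ (A ∖ {x1}) = ∅, so x is NOT a limit point.
  x = x2: open {x2} ∋ x has {x2} ∩ (A ∖ {x2}) = ∅, so x is NOT a limit point.
  x = x3: opens ∋ x are {x1, x3}, {x1, x2, x3}; each meets A ∖ {x3}, so x IS a limit point.
Collecting: A' = {x3}.


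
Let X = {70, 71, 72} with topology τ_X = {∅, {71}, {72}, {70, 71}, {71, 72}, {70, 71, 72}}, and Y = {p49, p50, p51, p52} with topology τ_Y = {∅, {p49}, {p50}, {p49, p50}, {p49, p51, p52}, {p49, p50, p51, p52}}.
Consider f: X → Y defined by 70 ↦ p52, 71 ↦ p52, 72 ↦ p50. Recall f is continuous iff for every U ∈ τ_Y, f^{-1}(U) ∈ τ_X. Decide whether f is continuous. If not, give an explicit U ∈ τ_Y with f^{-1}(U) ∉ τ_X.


f IS continuous.

Compute f^{-1}(U) for each U ∈ τ_Y:
  U = ∅: f^{-1}(U) = ∅ ∈ τ_X ✓.
  U = {p49}: f^{-1}(U) = ∅ ∈ τ_X ✓.
  U = {p50}: f^{-1}(U) = {72} ∈ τ_X ✓.
  U = {p49, p50}: f^{-1}(U) = {72} ∈ τ_X ✓.
  U = {p49, p51, p52}: f^{-1}(U) = {70, 71} ∈ τ_X ✓.
  U = {p49, p50, p51, p52}: f^{-1}(U) = {70, 71, 72} ∈ τ_X ✓.
Every preimage lies in τ_X, so f IS continuous.


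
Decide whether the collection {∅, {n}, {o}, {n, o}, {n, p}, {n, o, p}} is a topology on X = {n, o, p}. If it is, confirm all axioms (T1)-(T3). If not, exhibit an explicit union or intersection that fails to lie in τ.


τ IS a topology on X.

Axiom (T1): ∅ ∈ τ? Yes; X ∈ τ? Yes.
Axiom (T2/T3): check pairwise unions and intersections of members of τ.
All pairwise intersections and unions checked — each lies in τ. Therefore τ satisfies (T1), (T2), (T3): it IS a topology on X.


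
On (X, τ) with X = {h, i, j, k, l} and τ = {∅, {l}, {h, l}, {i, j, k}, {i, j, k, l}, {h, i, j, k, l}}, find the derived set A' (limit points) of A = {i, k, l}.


A' = {h, i, j, k}

For each x ∈ X, list the open sets U ∈ τ with x ∈ U, then check whether U ∩ (A ∖ {x}) ≠ ∅ for every such U.
  x = h: opens ∋ x are {h, l}, {h, i, j, k, l}; each meets A ∖ {h}, so x IS a limit point.
  x = i: opens ∋ x are {i, j, k}, {i, j, k, l}, {h, i, j, k, l}; each meets A ∖ {i}, so x IS a limit point.
  x = j: opens ∋ x are {i, j, k}, {i, j, k, l}, {h, i, j, k, l}; each meets A ∖ {j}, so x IS a limit point.
  x = k: opens ∋ x are {i, j, k}, {i, j, k, l}, {h, i, j, k, l}; each meets A ∖ {k}, so x IS a limit point.
  x = l: open {l} ∋ x has {l} ∩ (A ∖ {l}) = ∅, so x is NOT a limit point.
Collecting: A' = {h, i, j, k}.


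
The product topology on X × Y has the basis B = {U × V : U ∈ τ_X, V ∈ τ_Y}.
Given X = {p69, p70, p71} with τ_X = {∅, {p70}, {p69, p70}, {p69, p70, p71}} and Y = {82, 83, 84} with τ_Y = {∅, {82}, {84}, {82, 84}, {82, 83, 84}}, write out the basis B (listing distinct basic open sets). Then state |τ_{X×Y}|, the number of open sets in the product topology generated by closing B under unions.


Basis B = {∅ × ∅, {p70} × {82}, {p70} × {84}, {p69, p70} × {82}, {p69, p70} × {84}, {p70} × {82, 84}, {p69, p70, p71} × {82}, {p69, p70, p71} × {84}, {p70} × {82, 83, 84}, {p69, p70} × {82, 84}, {p69, p70} × {82, 83, 84}, {p69, p70, p71} × {82, 84}, {p69, p70, p71} × {82, 83, 84}}; |τ_{X×Y}| = 30.

Enumerate products U × V with U ∈ τ_X, V ∈ τ_Y (deduplicated):
  ∅ × ∅ = {} (∅)
  {p70} × {82} = {(p70,82)}
  {p70} × {84} = {(p70,84)}
  {p69, p70} × {82} = {(p69,82), (p70,82)}
  {p69, p70} × {84} = {(p69,84), (p70,84)}
  {p70} × {82, 84} = {(p70,82), (p70,84)}
  {p69, p70, p71} × {82} = {(p69,82), (p70,82), (p71,82)}
  {p69, p70, p71} × {84} = {(p69,84), (p70,84), (p71,84)}
  {p70} × {82, 83, 84} = {(p70,82), (p70,83), (p70,84)}
  {p69, p70} × {82, 84} = {(p69,82), (p69,84), (p70,82), (p70,84)}
  {p69, p70} × {82, 83, 84} = {(p69,82), (p69,83), (p69,84), (p70,82), (p70,83), (p70,84)}
  {p69, p70, p71} × {82, 84} = {(p69,82), (p69,84), (p70,82), (p70,84), (p71,82), (p71,84)}
  {p69, p70, p71} × {82, 83, 84} = {(p69,82), (p69,83), (p69,84), (p70,82), (p70,83), (p70,84), (p71,82), (p71,83), (p71,84)}
These 13 distinct sets form the basis B.
Close under arbitrary unions to get τ_{X×Y}; counting gives |τ_{X×Y}| = 30.


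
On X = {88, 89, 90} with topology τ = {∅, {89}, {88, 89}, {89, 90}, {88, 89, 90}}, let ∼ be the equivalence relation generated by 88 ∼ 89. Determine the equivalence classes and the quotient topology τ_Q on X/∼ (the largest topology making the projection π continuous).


X/∼ = {[88=89], [90]}; |τ_Q| = 3.

Equivalence classes: [88=89], [90].
Quotient map π: X → X/∼ sends 88 ↦ [88=89], 89 ↦ [88=89], 90 ↦ [90].
For each subset V ⊆ X/∼, compute π^{-1}(V) ⊆ X and check whether π^{-1}(V) ∈ τ. V is open in τ_Q iff π^{-1}(V) ∈ τ.
  V = {}: π^{-1}(V) = ∅ ∈ τ ✓.
  V = {[88=89]}: π^{-1}(V) = {88, 89} ∈ τ ✓.
  V = {[90]}: π^{-1}(V) = {90} ∉ τ ✗.
  V = {[88=89], [90]}: π^{-1}(V) = {88, 89, 90} ∈ τ ✓.
Open sets in the quotient: τ_Q = {{}, {[88=89]}, {[88=89], [90]}} (3 elements).


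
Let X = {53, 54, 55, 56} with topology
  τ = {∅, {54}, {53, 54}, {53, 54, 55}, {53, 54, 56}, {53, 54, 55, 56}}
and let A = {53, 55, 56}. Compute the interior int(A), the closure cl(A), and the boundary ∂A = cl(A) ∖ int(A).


int(A) = ∅, cl(A) = {53, 55, 56}, ∂A = {53, 55, 56}.

Closed sets in (X, τ) are complements of opens:
  closed(X, τ) = {∅, {55}, {56}, {55, 56}, {53, 55, 56}, {53, 54, 55, 56}}.
int(A) = ⋃ {U ∈ τ : U ⊆ A}. Opens contained in A: ∅.
Taking the union of these: int(A) = ∅.
cl(A) = ⋂ {C closed : A ⊆ C}. Closed sets containing A: {53, 55, 56}, {53, 54, 55, 56}.
Intersecting these: cl(A) = {53, 55, 56}.
∂A = cl(A) ∖ int(A) = {53, 55, 56} ∖ ∅ = {53, 55, 56}.


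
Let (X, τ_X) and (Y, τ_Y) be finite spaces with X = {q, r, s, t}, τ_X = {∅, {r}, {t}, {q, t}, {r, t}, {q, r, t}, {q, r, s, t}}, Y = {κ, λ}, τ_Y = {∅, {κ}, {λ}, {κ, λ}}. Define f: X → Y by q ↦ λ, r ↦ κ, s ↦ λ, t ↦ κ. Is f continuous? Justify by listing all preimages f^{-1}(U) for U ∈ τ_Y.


f is NOT continuous.

Compute f^{-1}(U) for each U ∈ τ_Y:
  U = ∅: f^{-1}(U) = ∅ ∈ τ_X ✓.
  U = {κ}: f^{-1}(U) = {r, t} ∈ τ_X ✓.
  U = {λ}: f^{-1}(U) = {q, s} ∉ τ_X ✗.
  U = {κ, λ}: f^{-1}(U) = {q, r, s, t} ∈ τ_X ✓.
Found U = {λ} with f^{-1}(U) = {q, s} not in τ_X. Therefore f is NOT continuous.


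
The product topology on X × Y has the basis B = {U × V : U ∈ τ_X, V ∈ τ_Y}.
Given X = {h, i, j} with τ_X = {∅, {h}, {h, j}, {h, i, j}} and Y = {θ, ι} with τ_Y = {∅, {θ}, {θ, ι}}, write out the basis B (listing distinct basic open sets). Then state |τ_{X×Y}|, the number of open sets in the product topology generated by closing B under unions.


Basis B = {∅ × ∅, {h} × {θ}, {h} × {θ, ι}, {h, j} × {θ}, {h, i, j} × {θ}, {h, j} × {θ, ι}, {h, i, j} × {θ, ι}}; |τ_{X×Y}| = 10.

Enumerate products U × V with U ∈ τ_X, V ∈ τ_Y (deduplicated):
  ∅ × ∅ = {} (∅)
  {h} × {θ} = {(h,θ)}
  {h} × {θ, ι} = {(h,θ), (h,ι)}
  {h, j} × {θ} = {(h,θ), (j,θ)}
  {h, i, j} × {θ} = {(h,θ), (i,θ), (j,θ)}
  {h, j} × {θ, ι} = {(h,θ), (h,ι), (j,θ), (j,ι)}
  {h, i, j} × {θ, ι} = {(h,θ), (h,ι), (i,θ), (i,ι), (j,θ), (j,ι)}
These 7 distinct sets form the basis B.
Close under arbitrary unions to get τ_{X×Y}; counting gives |τ_{X×Y}| = 10.


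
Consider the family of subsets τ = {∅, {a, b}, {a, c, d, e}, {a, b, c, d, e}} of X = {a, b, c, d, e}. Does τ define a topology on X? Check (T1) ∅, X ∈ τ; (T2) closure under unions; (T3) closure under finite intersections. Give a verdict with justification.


τ is NOT a topology on X.

Axiom (T1): ∅ ∈ τ? Yes; X ∈ τ? Yes.
Axiom (T2/T3): check pairwise unions and intersections of members of τ.
Counterexample for (T3): {a, b} ∩ {a, c, d, e} = {a} ∉ τ. Therefore τ is NOT a topology.


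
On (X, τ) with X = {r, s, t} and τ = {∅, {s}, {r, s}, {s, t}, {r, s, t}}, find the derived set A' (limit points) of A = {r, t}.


A' = ∅

For each x ∈ X, list the open sets U ∈ τ with x ∈ U, then check whether U ∩ (A ∖ {x}) ≠ ∅ for every such U.
  x = r: open {r, s} ∋ x has {r, s} ∩ (A ∖ {r}) = ∅, so x is NOT a limit point.
  x = s: open {s} ∋ x has {s} ∩ (A ∖ {s}) = ∅, so x is NOT a limit point.
  x = t: open {s, t} ∋ x has {s, t} ∩ (A ∖ {t}) = ∅, so x is NOT a limit point.
Collecting: A' = ∅.


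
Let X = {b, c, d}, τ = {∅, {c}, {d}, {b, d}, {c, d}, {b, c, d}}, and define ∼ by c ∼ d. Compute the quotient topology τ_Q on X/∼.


X/∼ = {[b], [c=d]}; |τ_Q| = 3.

Equivalence classes: [b], [c=d].
Quotient map π: X → X/∼ sends b ↦ [b], c ↦ [c=d], d ↦ [c=d].
For each subset V ⊆ X/∼, compute π^{-1}(V) ⊆ X and check whether π^{-1}(V) ∈ τ. V is open in τ_Q iff π^{-1}(V) ∈ τ.
  V = {}: π^{-1}(V) = ∅ ∈ τ ✓.
  V = {[b]}: π^{-1}(V) = {b} ∉ τ ✗.
  V = {[c=d]}: π^{-1}(V) = {c, d} ∈ τ ✓.
  V = {[b], [c=d]}: π^{-1}(V) = {b, c, d} ∈ τ ✓.
Open sets in the quotient: τ_Q = {{}, {[c=d]}, {[b], [c=d]}} (3 elements).


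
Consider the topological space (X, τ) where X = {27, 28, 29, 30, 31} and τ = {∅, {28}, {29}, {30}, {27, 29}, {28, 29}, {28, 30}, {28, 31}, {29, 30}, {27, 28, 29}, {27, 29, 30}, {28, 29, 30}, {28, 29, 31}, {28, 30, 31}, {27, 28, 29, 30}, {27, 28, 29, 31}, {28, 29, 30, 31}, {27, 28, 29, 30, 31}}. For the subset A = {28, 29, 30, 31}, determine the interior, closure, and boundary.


int(A) = {28, 29, 30, 31}, cl(A) = {27, 28, 29, 30, 31}, ∂A = {27}.

Closed sets in (X, τ) are complements of opens:
  closed(X, τ) = {∅, {27}, {30}, {31}, {27, 29}, {27, 30}, {27, 31}, {28, 31}, {30, 31}, {27, 28, 31}, {27, 29, 30}, {27, 29, 31}, {27, 30, 31}, {28, 30, 31}, {27, 28, 29, 31}, {27, 28, 30, 31}, {27, 29, 30, 31}, {27, 28, 29, 30, 31}}.
int(A) = ⋃ {U ∈ τ : U ⊆ A}. Opens contained in A: ∅, {28}, {29}, {30}, {28, 29}, {28, 30}, {28, 31}, {29, 30}, {28, 29, 30}, {28, 29, 31}, {28, 30, 31}, {28, 29, 30, 31}.
Taking the union of these: int(A) = {28, 29, 30, 31}.
cl(A) = ⋂ {C closed : A ⊆ C}. Closed sets containing A: {27, 28, 29, 30, 31}.
Intersecting these: cl(A) = {27, 28, 29, 30, 31}.
∂A = cl(A) ∖ int(A) = {27, 28, 29, 30, 31} ∖ {28, 29, 30, 31} = {27}.


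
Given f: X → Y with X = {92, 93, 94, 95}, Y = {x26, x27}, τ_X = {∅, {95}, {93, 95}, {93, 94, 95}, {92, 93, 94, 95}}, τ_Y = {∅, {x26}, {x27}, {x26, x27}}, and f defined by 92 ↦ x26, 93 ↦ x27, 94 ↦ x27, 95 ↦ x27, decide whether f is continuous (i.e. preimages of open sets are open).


f is NOT continuous.

Compute f^{-1}(U) for each U ∈ τ_Y:
  U = ∅: f^{-1}(U) = ∅ ∈ τ_X ✓.
  U = {x26}: f^{-1}(U) = {92} ∉ τ_X ✗.
  U = {x27}: f^{-1}(U) = {93, 94, 95} ∈ τ_X ✓.
  U = {x26, x27}: f^{-1}(U) = {92, 93, 94, 95} ∈ τ_X ✓.
Found U = {x26} with f^{-1}(U) = {92} not in τ_X. Therefore f is NOT continuous.


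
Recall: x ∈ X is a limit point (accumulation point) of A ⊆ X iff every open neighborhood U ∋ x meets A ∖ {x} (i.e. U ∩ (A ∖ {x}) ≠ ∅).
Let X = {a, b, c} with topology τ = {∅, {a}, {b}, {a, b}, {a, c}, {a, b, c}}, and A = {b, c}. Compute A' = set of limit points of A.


A' = ∅

For each x ∈ X, list the open sets U ∈ τ with x ∈ U, then check whether U ∩ (A ∖ {x}) ≠ ∅ for every such U.
  x = a: open {a} ∋ x has {a} ∩ (A ∖ {a}) = ∅, so x is NOT a limit point.
  x = b: open {b} ∋ x has {b} ∩ (A ∖ {b}) = ∅, so x is NOT a limit point.
  x = c: open {a, c} ∋ x has {a, c} ∩ (A ∖ {c}) = ∅, so x is NOT a limit point.
Collecting: A' = ∅.
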